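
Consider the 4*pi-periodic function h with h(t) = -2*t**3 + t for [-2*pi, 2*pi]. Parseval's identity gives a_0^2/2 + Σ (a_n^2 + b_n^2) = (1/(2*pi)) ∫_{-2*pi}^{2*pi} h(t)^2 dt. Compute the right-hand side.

(1/(2*pi)) ∫_{-2*pi}^{2*pi} h(t)^2 dt = (1/(2*pi)) · (16*pi**3*(-336*pi**2 + 35 + 960*pi**4)/105) = 8*pi**2*(-336*pi**2 + 35 + 960*pi**4)/105.

8*pi**2*(-336*pi**2 + 35 + 960*pi**4)/105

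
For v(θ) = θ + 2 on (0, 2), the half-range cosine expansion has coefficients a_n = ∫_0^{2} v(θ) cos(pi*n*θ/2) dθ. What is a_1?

a_1 = ∫_0^{2} (θ + 2) cos(pi*θ/2) dθ.
Integrating by parts (boundary term plus one more integral), an antiderivative of (θ + 2) cos(pi*θ/2) is 2*θ*sin(pi*θ/2)/pi + 4*sin(pi*θ/2)/pi + 4*cos(pi*θ/2)/pi**2; evaluating from 0 to 2: ∫_{0}^{2} (θ + 2) cos(pi*θ/2) dθ = (-4/pi**2) - (4/pi**2) = -8/pi**2.
Hence a_1 = -8/pi**2.

-8/pi**2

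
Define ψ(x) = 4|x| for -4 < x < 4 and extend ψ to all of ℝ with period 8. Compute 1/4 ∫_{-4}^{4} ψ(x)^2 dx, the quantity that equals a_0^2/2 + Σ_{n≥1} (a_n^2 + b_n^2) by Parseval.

1/4 ∫_{-4}^{4} ψ(x)^2 dx = 1/4 · (2048/3) = 512/3.

512/3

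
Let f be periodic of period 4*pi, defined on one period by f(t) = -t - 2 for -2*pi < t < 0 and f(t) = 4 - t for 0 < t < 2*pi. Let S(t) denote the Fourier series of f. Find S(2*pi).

t = 2*pi differs from t = -2*pi by 1 full period(s), and the series is 4*pi-periodic.
At t = -2*pi the one-sided limits are f(-2*pi^-) = 4 - 2*pi and f(-2*pi^+) = -2 + 2*pi.
By Dirichlet's theorem the series converges to their average, [(4 - 2*pi) + (-2 + 2*pi)]/2 = 1.

1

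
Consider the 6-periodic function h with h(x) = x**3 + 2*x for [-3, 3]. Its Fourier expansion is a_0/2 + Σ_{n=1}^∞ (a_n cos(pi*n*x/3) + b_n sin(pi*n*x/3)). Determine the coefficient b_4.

b_4 = 1/3 ∫_{-3}^{3} h(x) sin(4*pi*x/3) dx.
h is odd and sin(4*pi*x/3) is odd, so the integrand is even and b_4 = 2/3 ∫_0^{3} h(x) sin(4*pi*x/3) dx.
Integrating by parts three times (tabular method), an antiderivative of (x**3 + 2*x) sin(4*pi*x/3) is -3*x**3*cos(4*pi*x/3)/(4*pi) + 27*x**2*sin(4*pi*x/3)/(16*pi**2) - 3*x*cos(4*pi*x/3)/(2*pi) + 81*x*cos(4*pi*x/3)/(32*pi**3) - 243*sin(4*pi*x/3)/(128*pi**4) + 9*sin(4*pi*x/3)/(8*pi**2); evaluating from 0 to 3: ∫_{0}^{3} (x**3 + 2*x) sin(4*pi*x/3) dx = (9*(27 - 88*pi**2)/(32*pi**3)) - (0) = 9*(27 - 88*pi**2)/(32*pi**3).
Hence b_4 = (2/3)·(9*(27 - 88*pi**2)/(32*pi**3)) = 3*(27 - 88*pi**2)/(16*pi**3).

3*(27 - 88*pi**2)/(16*pi**3)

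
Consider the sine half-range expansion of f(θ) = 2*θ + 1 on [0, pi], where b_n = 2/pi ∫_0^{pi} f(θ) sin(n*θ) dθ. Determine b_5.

b_5 = 2/pi ∫_0^{pi} (2*θ + 1) sin(5*θ) dθ.
Integrating by parts (boundary term plus one more integral), an antiderivative of (2*θ + 1) sin(5*θ) is -2*θ*cos(5*θ)/5 + 2*sin(5*θ)/25 - cos(5*θ)/5; evaluating from 0 to pi: ∫_{0}^{pi} (2*θ + 1) sin(5*θ) dθ = (1/5 + 2*pi/5) - (-1/5) = 2/5 + 2*pi/5.
Hence b_5 = (2/pi)·(2/5 + 2*pi/5) = 4*(1 + pi)/(5*pi).

4*(1 + pi)/(5*pi)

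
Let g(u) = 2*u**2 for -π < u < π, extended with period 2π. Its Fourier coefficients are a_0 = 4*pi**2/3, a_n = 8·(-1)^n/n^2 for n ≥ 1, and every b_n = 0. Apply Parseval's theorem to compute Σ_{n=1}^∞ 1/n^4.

Parseval: a_0^2/2 + Σ a_n^2 = (1/π) ∫_{-π}^{π} g(u)^2 du = 8*pi**4/5.
Subtract a_0^2/2 = 8*pi**4/9: Σ a_n^2 = 32*pi**4/45.
Since a_n^2 = 64/n^4, Σ 1/n^4 = pi**4/90.

pi**4/90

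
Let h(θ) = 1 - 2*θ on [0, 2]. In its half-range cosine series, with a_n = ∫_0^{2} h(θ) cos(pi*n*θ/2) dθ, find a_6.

a_6 = ∫_0^{2} (1 - 2*θ) cos(3*pi*θ) dθ.
Integrating by parts (boundary term plus one more integral), an antiderivative of (1 - 2*θ) cos(3*pi*θ) is -2*θ*sin(3*pi*θ)/(3*pi) + sin(3*pi*θ)/(3*pi) - 2*cos(3*pi*θ)/(9*pi**2); evaluating from 0 to 2: ∫_{0}^{2} (1 - 2*θ) cos(3*pi*θ) dθ = (-2/(9*pi**2)) - (-2/(9*pi**2)) = 0.
Hence a_6 = 0.

0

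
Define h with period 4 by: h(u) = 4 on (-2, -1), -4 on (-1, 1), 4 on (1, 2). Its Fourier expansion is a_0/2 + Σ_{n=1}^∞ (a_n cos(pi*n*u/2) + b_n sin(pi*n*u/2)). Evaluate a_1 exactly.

a_1 = 1/2 ∫_{-2}^{2} h(u) cos(pi*u/2) du.
h is even and cos(pi*u/2) is even, so the integrand is even and a_1 = ∫_0^{2} h(u) cos(pi*u/2) du.
Split the integral at the breakpoints.
Directly, an antiderivative of (-4) cos(pi*u/2) is -8*sin(pi*u/2)/pi; evaluating from 0 to 1: ∫_{0}^{1} (-4) cos(pi*u/2) du = (-8/pi) - (0) = -8/pi.
Directly, an antiderivative of (4) cos(pi*u/2) is 8*sin(pi*u/2)/pi; evaluating from 1 to 2: ∫_{1}^{2} (4) cos(pi*u/2) du = (0) - (8/pi) = -8/pi.
Summing the pieces gives a_1 = -16/pi.

-16/pi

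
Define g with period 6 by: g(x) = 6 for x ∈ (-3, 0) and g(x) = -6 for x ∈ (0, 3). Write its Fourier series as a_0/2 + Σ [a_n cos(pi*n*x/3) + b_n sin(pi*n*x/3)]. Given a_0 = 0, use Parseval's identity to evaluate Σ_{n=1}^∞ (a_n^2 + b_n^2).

72

Parseval: a_0^2/2 + Σ_{n≥1} (a_n^2+b_n^2) = 1/3 ∫_{-3}^{3} g(x)^2 dx = 72.
Subtract a_0^2/2 = 0: Σ (a_n^2+b_n^2) = 72.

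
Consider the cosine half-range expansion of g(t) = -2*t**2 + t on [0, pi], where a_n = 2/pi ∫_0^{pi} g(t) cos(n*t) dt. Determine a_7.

a_7 = 2/pi ∫_0^{pi} (-2*t**2 + t) cos(7*t) dt.
Integrating by parts twice (tabular method), an antiderivative of (-2*t**2 + t) cos(7*t) is -2*t**2*sin(7*t)/7 + t*sin(7*t)/7 - 4*t*cos(7*t)/49 + 4*sin(7*t)/343 + cos(7*t)/49; evaluating from 0 to pi: ∫_{0}^{pi} (-2*t**2 + t) cos(7*t) dt = (-1/49 + 4*pi/49) - (1/49) = -2/49 + 4*pi/49.
Hence a_7 = (2/pi)·(-2/49 + 4*pi/49) = 4*(-1 + 2*pi)/(49*pi).

4*(-1 + 2*pi)/(49*pi)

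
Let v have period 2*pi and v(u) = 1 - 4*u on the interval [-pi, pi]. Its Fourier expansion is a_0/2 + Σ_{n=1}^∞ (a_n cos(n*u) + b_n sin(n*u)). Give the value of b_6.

b_6 = 1/pi ∫_{-pi}^{pi} v(u) sin(6*u) du.
Integrating by parts (boundary term plus one more integral), an antiderivative of (1 - 4*u) sin(6*u) is 2*u*cos(6*u)/3 - sin(6*u)/9 - cos(6*u)/6; evaluating from -pi to pi: ∫_{-pi}^{pi} (1 - 4*u) sin(6*u) du = (-1/6 + 2*pi/3) - (-2*pi/3 - 1/6) = 4*pi/3.
Hence b_6 = (1/pi)·(4*pi/3) = 4/3.

4/3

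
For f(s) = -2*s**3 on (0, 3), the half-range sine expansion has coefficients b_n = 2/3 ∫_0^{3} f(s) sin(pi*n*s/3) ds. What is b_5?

108*(6 - 25*pi**2)/(125*pi**3)

b_5 = 2/3 ∫_0^{3} (-2*s**3) sin(5*pi*s/3) ds.
Integrating by parts three times (tabular method), an antiderivative of (-2*s**3) sin(5*pi*s/3) is 6*s**3*cos(5*pi*s/3)/(5*pi) - 54*s**2*sin(5*pi*s/3)/(25*pi**2) - 324*s*cos(5*pi*s/3)/(125*pi**3) + 972*sin(5*pi*s/3)/(625*pi**4); evaluating from 0 to 3: ∫_{0}^{3} (-2*s**3) sin(5*pi*s/3) ds = (162*(6 - 25*pi**2)/(125*pi**3)) - (0) = 162*(6 - 25*pi**2)/(125*pi**3).
Hence b_5 = (2/3)·(162*(6 - 25*pi**2)/(125*pi**3)) = 108*(6 - 25*pi**2)/(125*pi**3).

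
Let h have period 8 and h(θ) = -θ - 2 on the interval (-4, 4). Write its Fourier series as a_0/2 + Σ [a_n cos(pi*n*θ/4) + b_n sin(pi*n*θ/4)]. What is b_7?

-8/(7*pi)

b_7 = 1/4 ∫_{-4}^{4} h(θ) sin(7*pi*θ/4) dθ.
Integrating by parts (boundary term plus one more integral), an antiderivative of (-θ - 2) sin(7*pi*θ/4) is 4*θ*cos(7*pi*θ/4)/(7*pi) - 16*sin(7*pi*θ/4)/(49*pi**2) + 8*cos(7*pi*θ/4)/(7*pi); evaluating from -4 to 4: ∫_{-4}^{4} (-θ - 2) sin(7*pi*θ/4) dθ = (-24/(7*pi)) - (8/(7*pi)) = -32/(7*pi).
Hence b_7 = (1/4)·(-32/(7*pi)) = -8/(7*pi).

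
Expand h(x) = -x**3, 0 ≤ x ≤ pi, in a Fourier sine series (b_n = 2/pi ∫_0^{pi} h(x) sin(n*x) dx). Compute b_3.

4/9 - 2*pi**2/3

b_3 = 2/pi ∫_0^{pi} (-x**3) sin(3*x) dx.
Integrating by parts three times (tabular method), an antiderivative of (-x**3) sin(3*x) is x**3*cos(3*x)/3 - x**2*sin(3*x)/3 - 2*x*cos(3*x)/9 + 2*sin(3*x)/27; evaluating from 0 to pi: ∫_{0}^{pi} (-x**3) sin(3*x) dx = (pi*(2 - 3*pi**2)/9) - (0) = pi*(2 - 3*pi**2)/9.
Hence b_3 = (2/pi)·(pi*(2 - 3*pi**2)/9) = 4/9 - 2*pi**2/3.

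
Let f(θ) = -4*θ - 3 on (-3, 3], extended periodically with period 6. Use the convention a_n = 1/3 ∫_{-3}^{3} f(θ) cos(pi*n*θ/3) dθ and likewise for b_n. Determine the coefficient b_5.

b_5 = 1/3 ∫_{-3}^{3} f(θ) sin(5*pi*θ/3) dθ.
Integrating by parts (boundary term plus one more integral), an antiderivative of (-4*θ - 3) sin(5*pi*θ/3) is 12*θ*cos(5*pi*θ/3)/(5*pi) - 36*sin(5*pi*θ/3)/(25*pi**2) + 9*cos(5*pi*θ/3)/(5*pi); evaluating from -3 to 3: ∫_{-3}^{3} (-4*θ - 3) sin(5*pi*θ/3) dθ = (-9/pi) - (27/(5*pi)) = -72/(5*pi).
Hence b_5 = (1/3)·(-72/(5*pi)) = -24/(5*pi).

-24/(5*pi)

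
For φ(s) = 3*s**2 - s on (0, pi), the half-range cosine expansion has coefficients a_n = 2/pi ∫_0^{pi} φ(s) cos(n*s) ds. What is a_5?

a_5 = 2/pi ∫_0^{pi} (3*s**2 - s) cos(5*s) ds.
Integrating by parts twice (tabular method), an antiderivative of (3*s**2 - s) cos(5*s) is 3*s**2*sin(5*s)/5 - s*sin(5*s)/5 + 6*s*cos(5*s)/25 - 6*sin(5*s)/125 - cos(5*s)/25; evaluating from 0 to pi: ∫_{0}^{pi} (3*s**2 - s) cos(5*s) ds = (1/25 - 6*pi/25) - (-1/25) = 2/25 - 6*pi/25.
Hence a_5 = (2/pi)·(2/25 - 6*pi/25) = 4*(1 - 3*pi)/(25*pi).

4*(1 - 3*pi)/(25*pi)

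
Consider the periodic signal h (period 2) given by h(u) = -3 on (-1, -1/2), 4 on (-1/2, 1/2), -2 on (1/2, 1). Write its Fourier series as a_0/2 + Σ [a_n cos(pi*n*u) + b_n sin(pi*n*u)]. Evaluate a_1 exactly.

13/pi

a_1 = ∫_{-1}^{1} h(u) cos(pi*u) du.
Split the integral at the breakpoints.
Directly, an antiderivative of (-3) cos(pi*u) is -3*sin(pi*u)/pi; evaluating from -1 to -1/2: ∫_{-1}^{-1/2} (-3) cos(pi*u) du = (3/pi) - (0) = 3/pi.
Directly, an antiderivative of (4) cos(pi*u) is 4*sin(pi*u)/pi; evaluating from -1/2 to 1/2: ∫_{-1/2}^{1/2} (4) cos(pi*u) du = (4/pi) - (-4/pi) = 8/pi.
Directly, an antiderivative of (-2) cos(pi*u) is -2*sin(pi*u)/pi; evaluating from 1/2 to 1: ∫_{1/2}^{1} (-2) cos(pi*u) du = (0) - (-2/pi) = 2/pi.
Summing the pieces gives a_1 = 13/pi.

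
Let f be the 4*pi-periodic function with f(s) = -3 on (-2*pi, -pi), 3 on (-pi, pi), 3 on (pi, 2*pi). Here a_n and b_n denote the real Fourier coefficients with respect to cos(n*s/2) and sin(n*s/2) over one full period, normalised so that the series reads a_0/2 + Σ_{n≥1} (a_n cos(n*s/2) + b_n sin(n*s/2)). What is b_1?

6/pi

b_1 = (1/(2*pi)) ∫_{-2*pi}^{2*pi} f(s) sin(s/2) ds.
Split the integral at the breakpoints.
Directly, an antiderivative of (-3) sin(s/2) is 6*cos(s/2); evaluating from -2*pi to -pi: ∫_{-2*pi}^{-pi} (-3) sin(s/2) ds = (0) - (-6) = 6.
Directly, an antiderivative of (3) sin(s/2) is -6*cos(s/2); evaluating from -pi to pi: ∫_{-pi}^{pi} (3) sin(s/2) ds = (0) - (0) = 0.
Directly, an antiderivative of (3) sin(s/2) is -6*cos(s/2); evaluating from pi to 2*pi: ∫_{pi}^{2*pi} (3) sin(s/2) ds = (6) - (0) = 6.
Summing the pieces and multiplying by (1/(2*pi)) gives b_1 = 6/pi.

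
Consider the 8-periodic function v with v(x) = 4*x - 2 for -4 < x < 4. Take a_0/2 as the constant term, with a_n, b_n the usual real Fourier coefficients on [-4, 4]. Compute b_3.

32/(3*pi)

b_3 = 1/4 ∫_{-4}^{4} v(x) sin(3*pi*x/4) dx.
Integrating by parts (boundary term plus one more integral), an antiderivative of (4*x - 2) sin(3*pi*x/4) is -16*x*cos(3*pi*x/4)/(3*pi) + 64*sin(3*pi*x/4)/(9*pi**2) + 8*cos(3*pi*x/4)/(3*pi); evaluating from -4 to 4: ∫_{-4}^{4} (4*x - 2) sin(3*pi*x/4) dx = (56/(3*pi)) - (-24/pi) = 128/(3*pi).
Hence b_3 = (1/4)·(128/(3*pi)) = 32/(3*pi).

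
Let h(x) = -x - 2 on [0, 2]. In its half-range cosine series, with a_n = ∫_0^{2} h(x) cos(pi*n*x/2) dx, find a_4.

0

a_4 = ∫_0^{2} (-x - 2) cos(2*pi*x) dx.
Integrating by parts (boundary term plus one more integral), an antiderivative of (-x - 2) cos(2*pi*x) is -x*sin(2*pi*x)/(2*pi) - sin(2*pi*x)/pi - cos(2*pi*x)/(4*pi**2); evaluating from 0 to 2: ∫_{0}^{2} (-x - 2) cos(2*pi*x) dx = (-1/(4*pi**2)) - (-1/(4*pi**2)) = 0.
Hence a_4 = 0.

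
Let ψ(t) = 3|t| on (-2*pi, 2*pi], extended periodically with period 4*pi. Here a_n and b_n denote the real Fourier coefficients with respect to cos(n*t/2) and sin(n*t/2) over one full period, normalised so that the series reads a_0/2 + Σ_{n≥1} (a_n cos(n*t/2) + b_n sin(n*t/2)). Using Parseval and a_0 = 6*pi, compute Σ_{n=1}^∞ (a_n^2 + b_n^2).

Parseval: a_0^2/2 + Σ_{n≥1} (a_n^2+b_n^2) = (1/(2*pi)) ∫_{-2*pi}^{2*pi} ψ(t)^2 dt = 24*pi**2.
Subtract a_0^2/2 = 18*pi**2: Σ (a_n^2+b_n^2) = 6*pi**2.

6*pi**2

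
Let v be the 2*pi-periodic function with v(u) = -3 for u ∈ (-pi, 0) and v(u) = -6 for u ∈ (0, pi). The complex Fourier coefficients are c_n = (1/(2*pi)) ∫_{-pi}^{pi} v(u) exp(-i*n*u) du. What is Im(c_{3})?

1/pi

Since v is real-valued, Im(c_{3}) = -(1/(2*pi)) ∫_{-pi}^{pi} v(u) sin(3*u) du = -b_{3}/2.
Split the integral at the breakpoints.
Directly, an antiderivative of (-3) sin(3*u) is cos(3*u); evaluating from -pi to 0: ∫_{-pi}^{0} (-3) sin(3*u) du = (1) - (-1) = 2.
Directly, an antiderivative of (-6) sin(3*u) is 2*cos(3*u); evaluating from 0 to pi: ∫_{0}^{pi} (-6) sin(3*u) du = (-2) - (2) = -4.
So ∫_{-pi}^{pi} v(u) sin(3*u) du = -2.
Hence Im(c_{3}) = (-1/(2*pi))·(-2) = 1/pi.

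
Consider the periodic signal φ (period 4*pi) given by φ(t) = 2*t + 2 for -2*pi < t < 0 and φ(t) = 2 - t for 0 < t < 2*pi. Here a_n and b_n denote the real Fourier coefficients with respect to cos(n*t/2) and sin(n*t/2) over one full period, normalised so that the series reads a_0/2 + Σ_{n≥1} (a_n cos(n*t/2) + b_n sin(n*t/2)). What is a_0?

4 - 3*pi

a_0 = (1/(2*pi)) ∫_{-2*pi}^{2*pi} φ(t) dt = (1/(2*pi)) · (2*pi*(4 - 3*pi)) = 4 - 3*pi.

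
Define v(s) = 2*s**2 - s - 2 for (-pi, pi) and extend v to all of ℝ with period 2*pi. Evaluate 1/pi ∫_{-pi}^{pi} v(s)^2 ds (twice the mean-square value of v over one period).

1/pi ∫_{-pi}^{pi} v(s)^2 ds = 1/pi · (2*pi*(-35*pi**2 + 60 + 12*pi**4)/15) = -14*pi**2/3 + 8 + 8*pi**4/5.

-14*pi**2/3 + 8 + 8*pi**4/5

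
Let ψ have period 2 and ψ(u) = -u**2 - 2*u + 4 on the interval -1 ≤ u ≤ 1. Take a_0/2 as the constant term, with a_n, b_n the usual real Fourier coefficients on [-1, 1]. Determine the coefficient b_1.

b_1 = ∫_{-1}^{1} ψ(u) sin(pi*u) du.
Integrating by parts twice (tabular method), an antiderivative of (-u**2 - 2*u + 4) sin(pi*u) is u**2*cos(pi*u)/pi - 2*u*sin(pi*u)/pi**2 + 2*u*cos(pi*u)/pi - 2*sin(pi*u)/pi**2 - 4*cos(pi*u)/pi - 2*cos(pi*u)/pi**3; evaluating from -1 to 1: ∫_{-1}^{1} (-u**2 - 2*u + 4) sin(pi*u) du = ((2 + pi**2)/pi**3) - (2/pi**3 + 5/pi) = -4/pi.
Hence b_1 = -4/pi.

-4/pi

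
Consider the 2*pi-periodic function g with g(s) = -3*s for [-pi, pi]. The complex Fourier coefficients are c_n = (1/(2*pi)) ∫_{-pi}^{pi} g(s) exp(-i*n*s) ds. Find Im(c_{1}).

Since g is real-valued, Im(c_{1}) = -(1/(2*pi)) ∫_{-pi}^{pi} g(s) sin(s) ds = -b_{1}/2.
g is odd and sin(s) is odd, so the integrand is even: ∫_{-pi}^{pi} g(s) sin(s) ds = 2∫_0^{pi} g(s) sin(s) ds.
Integrating by parts (boundary term plus one more integral), an antiderivative of (-3*s) sin(s) is 3*s*cos(s) - 3*sin(s); evaluating from 0 to pi: ∫_{0}^{pi} (-3*s) sin(s) ds = (-3*pi) - (0) = -3*pi.
So ∫_{-pi}^{pi} g(s) sin(s) ds = -6*pi.
Hence Im(c_{1}) = (-1/(2*pi))·(-6*pi) = 3.

3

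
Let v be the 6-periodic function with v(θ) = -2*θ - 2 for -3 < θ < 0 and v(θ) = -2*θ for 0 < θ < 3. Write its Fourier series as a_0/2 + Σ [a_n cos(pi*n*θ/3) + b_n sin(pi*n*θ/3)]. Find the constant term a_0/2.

a_0 = 1/3 ∫_{-3}^{3} v(θ) dθ = 1/3 · (-6) = -2.
So the constant term a_0/2 = -1.

-1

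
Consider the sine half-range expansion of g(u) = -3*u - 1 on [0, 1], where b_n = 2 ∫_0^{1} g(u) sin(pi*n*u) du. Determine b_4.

b_4 = 2 ∫_0^{1} (-3*u - 1) sin(4*pi*u) du.
Integrating by parts (boundary term plus one more integral), an antiderivative of (-3*u - 1) sin(4*pi*u) is 3*u*cos(4*pi*u)/(4*pi) - 3*sin(4*pi*u)/(16*pi**2) + cos(4*pi*u)/(4*pi); evaluating from 0 to 1: ∫_{0}^{1} (-3*u - 1) sin(4*pi*u) du = (1/pi) - (1/(4*pi)) = 3/(4*pi).
Hence b_4 = 2·(3/(4*pi)) = 3/(2*pi).

3/(2*pi)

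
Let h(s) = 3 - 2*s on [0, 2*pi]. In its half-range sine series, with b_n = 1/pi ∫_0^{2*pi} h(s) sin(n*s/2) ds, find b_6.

4/3

b_6 = 1/pi ∫_0^{2*pi} (3 - 2*s) sin(3*s) ds.
Integrating by parts (boundary term plus one more integral), an antiderivative of (3 - 2*s) sin(3*s) is 2*s*cos(3*s)/3 - 2*sin(3*s)/9 - cos(3*s); evaluating from 0 to 2*pi: ∫_{0}^{2*pi} (3 - 2*s) sin(3*s) ds = (-1 + 4*pi/3) - (-1) = 4*pi/3.
Hence b_6 = (1/pi)·(4*pi/3) = 4/3.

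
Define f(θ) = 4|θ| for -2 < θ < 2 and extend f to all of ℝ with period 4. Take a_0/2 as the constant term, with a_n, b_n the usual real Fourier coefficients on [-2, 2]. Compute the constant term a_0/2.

4

a_0 = 1/2 ∫_{-2}^{2} f(θ) dθ = 1/2 · (16) = 8.
So the constant term a_0/2 = 4.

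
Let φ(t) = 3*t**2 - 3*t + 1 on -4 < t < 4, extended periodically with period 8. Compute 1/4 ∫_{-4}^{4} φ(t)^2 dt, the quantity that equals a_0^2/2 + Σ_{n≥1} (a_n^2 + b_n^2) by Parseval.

1/4 ∫_{-4}^{4} φ(t)^2 dt = 1/4 · (21672/5) = 5418/5.

5418/5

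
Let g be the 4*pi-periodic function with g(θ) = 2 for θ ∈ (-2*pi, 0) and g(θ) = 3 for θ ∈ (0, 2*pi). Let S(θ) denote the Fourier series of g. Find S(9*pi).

θ = 9*pi differs from θ = pi by 2 full period(s), and the series is 4*pi-periodic.
g is continuous at θ = pi with value 3, so the series converges to 3 there.

3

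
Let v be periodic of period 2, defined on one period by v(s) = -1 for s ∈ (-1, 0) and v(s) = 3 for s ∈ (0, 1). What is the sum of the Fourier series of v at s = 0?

At s = 0 the one-sided limits are v(0^-) = -1 and v(0^+) = 3.
By Dirichlet's theorem the series converges to their average, [(-1) + (3)]/2 = 1.

1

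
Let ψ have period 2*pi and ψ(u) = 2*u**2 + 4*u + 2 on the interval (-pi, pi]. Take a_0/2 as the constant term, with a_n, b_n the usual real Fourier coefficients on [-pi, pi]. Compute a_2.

2

a_2 = 1/pi ∫_{-pi}^{pi} ψ(u) cos(2*u) du.
Integrating by parts twice (tabular method), an antiderivative of (2*u**2 + 4*u + 2) cos(2*u) is u**2*sin(2*u) + 2*u*sin(2*u) + u*cos(2*u) + sin(2*u)/2 + cos(2*u); evaluating from -pi to pi: ∫_{-pi}^{pi} (2*u**2 + 4*u + 2) cos(2*u) du = (1 + pi) - (1 - pi) = 2*pi.
Hence a_2 = (1/pi)·(2*pi) = 2.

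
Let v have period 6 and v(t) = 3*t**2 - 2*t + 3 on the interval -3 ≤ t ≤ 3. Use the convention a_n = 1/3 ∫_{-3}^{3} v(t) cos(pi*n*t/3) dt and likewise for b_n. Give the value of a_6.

3/pi**2

a_6 = 1/3 ∫_{-3}^{3} v(t) cos(2*pi*t) dt.
Integrating by parts twice (tabular method), an antiderivative of (3*t**2 - 2*t + 3) cos(2*pi*t) is 3*t**2*sin(2*pi*t)/(2*pi) - t*sin(2*pi*t)/pi + 3*t*cos(2*pi*t)/(2*pi**2) - 3*sin(2*pi*t)/(4*pi**3) + 3*sin(2*pi*t)/(2*pi) - cos(2*pi*t)/(2*pi**2); evaluating from -3 to 3: ∫_{-3}^{3} (3*t**2 - 2*t + 3) cos(2*pi*t) dt = (4/pi**2) - (-5/pi**2) = 9/pi**2.
Hence a_6 = (1/3)·(9/pi**2) = 3/pi**2.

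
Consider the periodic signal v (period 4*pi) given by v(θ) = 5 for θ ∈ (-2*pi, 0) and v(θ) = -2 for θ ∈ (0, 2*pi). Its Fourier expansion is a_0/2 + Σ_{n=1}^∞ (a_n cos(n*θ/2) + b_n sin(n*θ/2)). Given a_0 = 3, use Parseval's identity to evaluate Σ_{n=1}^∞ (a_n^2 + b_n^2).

Parseval: a_0^2/2 + Σ_{n≥1} (a_n^2+b_n^2) = (1/(2*pi)) ∫_{-2*pi}^{2*pi} v(θ)^2 dθ = 29.
Subtract a_0^2/2 = 9/2: Σ (a_n^2+b_n^2) = 49/2.

49/2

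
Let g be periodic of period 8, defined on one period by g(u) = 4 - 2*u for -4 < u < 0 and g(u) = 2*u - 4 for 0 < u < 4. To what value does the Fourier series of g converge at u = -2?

g is continuous at u = -2 with value 8, so the series converges to 8 there.

8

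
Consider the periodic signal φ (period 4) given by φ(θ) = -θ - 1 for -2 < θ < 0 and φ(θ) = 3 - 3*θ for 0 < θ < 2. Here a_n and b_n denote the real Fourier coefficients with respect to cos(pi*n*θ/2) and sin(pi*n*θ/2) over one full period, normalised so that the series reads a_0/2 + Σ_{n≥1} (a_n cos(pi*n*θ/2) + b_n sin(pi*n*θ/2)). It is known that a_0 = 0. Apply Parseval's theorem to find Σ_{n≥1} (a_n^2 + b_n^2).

Parseval: a_0^2/2 + Σ_{n≥1} (a_n^2+b_n^2) = 1/2 ∫_{-2}^{2} φ(θ)^2 dθ = 10/3.
Subtract a_0^2/2 = 0: Σ (a_n^2+b_n^2) = 10/3.

10/3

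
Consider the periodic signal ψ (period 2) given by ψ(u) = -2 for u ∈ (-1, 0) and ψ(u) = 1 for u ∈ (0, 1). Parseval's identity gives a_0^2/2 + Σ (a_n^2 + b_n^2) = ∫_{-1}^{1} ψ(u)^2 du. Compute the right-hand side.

∫_{-1}^{1} ψ(u)^2 du = 5.

5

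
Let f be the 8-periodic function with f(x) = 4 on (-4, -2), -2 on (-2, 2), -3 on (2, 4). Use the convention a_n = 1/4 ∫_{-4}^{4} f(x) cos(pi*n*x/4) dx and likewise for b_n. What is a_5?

-1/pi

a_5 = 1/4 ∫_{-4}^{4} f(x) cos(5*pi*x/4) dx.
Split the integral at the breakpoints.
Directly, an antiderivative of (4) cos(5*pi*x/4) is 16*sin(5*pi*x/4)/(5*pi); evaluating from -4 to -2: ∫_{-4}^{-2} (4) cos(5*pi*x/4) dx = (-16/(5*pi)) - (0) = -16/(5*pi).
Directly, an antiderivative of (-2) cos(5*pi*x/4) is -8*sin(5*pi*x/4)/(5*pi); evaluating from -2 to 2: ∫_{-2}^{2} (-2) cos(5*pi*x/4) dx = (-8/(5*pi)) - (8/(5*pi)) = -16/(5*pi).
Directly, an antiderivative of (-3) cos(5*pi*x/4) is -12*sin(5*pi*x/4)/(5*pi); evaluating from 2 to 4: ∫_{2}^{4} (-3) cos(5*pi*x/4) dx = (0) - (-12/(5*pi)) = 12/(5*pi).
Summing the pieces and multiplying by (1/4) gives a_5 = -1/pi.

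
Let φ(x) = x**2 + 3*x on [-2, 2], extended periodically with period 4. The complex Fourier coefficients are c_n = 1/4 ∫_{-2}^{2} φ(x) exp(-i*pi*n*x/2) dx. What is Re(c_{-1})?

-8/pi**2

Since φ is real-valued, Re(c_{-1}) = 1/4 ∫_{-2}^{2} φ(x) cos(-pi*x/2) dx = a_{1}/2.
Integrating by parts twice (tabular method), an antiderivative of (x**2 + 3*x) cos(-pi*x/2) is 2*x**2*sin(pi*x/2)/pi + 6*x*sin(pi*x/2)/pi + 8*x*cos(pi*x/2)/pi**2 - 16*sin(pi*x/2)/pi**3 + 12*cos(pi*x/2)/pi**2; evaluating from -2 to 2: ∫_{-2}^{2} (x**2 + 3*x) cos(-pi*x/2) dx = (-28/pi**2) - (4/pi**2) = -32/pi**2.
Hence Re(c_{-1}) = (1/4)·(-32/pi**2) = -8/pi**2.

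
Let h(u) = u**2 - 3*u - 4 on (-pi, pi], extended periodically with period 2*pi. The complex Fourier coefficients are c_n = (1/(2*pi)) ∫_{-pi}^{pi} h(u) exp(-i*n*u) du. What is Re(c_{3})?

Since h is real-valued, Re(c_{3}) = (1/(2*pi)) ∫_{-pi}^{pi} h(u) cos(3*u) du = a_{3}/2.
Integrating by parts twice (tabular method), an antiderivative of (u**2 - 3*u - 4) cos(3*u) is u**2*sin(3*u)/3 - u*sin(3*u) + 2*u*cos(3*u)/9 - 38*sin(3*u)/27 - cos(3*u)/3; evaluating from -pi to pi: ∫_{-pi}^{pi} (u**2 - 3*u - 4) cos(3*u) du = (1/3 - 2*pi/9) - (1/3 + 2*pi/9) = -4*pi/9.
Hence Re(c_{3}) = (1/(2*pi))·(-4*pi/9) = -2/9.

-2/9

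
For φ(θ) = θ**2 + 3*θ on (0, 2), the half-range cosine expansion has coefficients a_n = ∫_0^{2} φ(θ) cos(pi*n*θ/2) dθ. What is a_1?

-40/pi**2

a_1 = ∫_0^{2} (θ**2 + 3*θ) cos(pi*θ/2) dθ.
Integrating by parts twice (tabular method), an antiderivative of (θ**2 + 3*θ) cos(pi*θ/2) is 2*θ**2*sin(pi*θ/2)/pi + 6*θ*sin(pi*θ/2)/pi + 8*θ*cos(pi*θ/2)/pi**2 - 16*sin(pi*θ/2)/pi**3 + 12*cos(pi*θ/2)/pi**2; evaluating from 0 to 2: ∫_{0}^{2} (θ**2 + 3*θ) cos(pi*θ/2) dθ = (-28/pi**2) - (12/pi**2) = -40/pi**2.
Hence a_1 = -40/pi**2.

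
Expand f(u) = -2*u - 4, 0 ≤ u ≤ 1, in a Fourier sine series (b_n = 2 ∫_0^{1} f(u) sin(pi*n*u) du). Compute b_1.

b_1 = 2 ∫_0^{1} (-2*u - 4) sin(pi*u) du.
Integrating by parts (boundary term plus one more integral), an antiderivative of (-2*u - 4) sin(pi*u) is 2*u*cos(pi*u)/pi - 2*sin(pi*u)/pi**2 + 4*cos(pi*u)/pi; evaluating from 0 to 1: ∫_{0}^{1} (-2*u - 4) sin(pi*u) du = (-6/pi) - (4/pi) = -10/pi.
Hence b_1 = 2·(-10/pi) = -20/pi.

-20/pi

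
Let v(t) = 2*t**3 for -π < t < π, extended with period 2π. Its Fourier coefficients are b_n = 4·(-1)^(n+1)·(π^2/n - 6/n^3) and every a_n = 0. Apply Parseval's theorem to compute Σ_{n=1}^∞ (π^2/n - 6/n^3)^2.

pi**6/14

Parseval: Σ b_n^2 = (1/π) ∫_{-π}^{π} v(t)^2 dt = 8*pi**6/7.
b_n^2 = 16·(π^2/n - 6/n^3)^2, so the sum equals (8*pi**6/7)/16 = pi**6/14.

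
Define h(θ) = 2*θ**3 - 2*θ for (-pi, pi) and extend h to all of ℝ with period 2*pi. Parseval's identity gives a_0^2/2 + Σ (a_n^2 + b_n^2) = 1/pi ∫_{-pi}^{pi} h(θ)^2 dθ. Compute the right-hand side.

1/pi ∫_{-pi}^{pi} h(θ)^2 dθ = 1/pi · (8*pi**3*(-42*pi**2 + 35 + 15*pi**4)/105) = 8*pi**2*(-42*pi**2 + 35 + 15*pi**4)/105.

8*pi**2*(-42*pi**2 + 35 + 15*pi**4)/105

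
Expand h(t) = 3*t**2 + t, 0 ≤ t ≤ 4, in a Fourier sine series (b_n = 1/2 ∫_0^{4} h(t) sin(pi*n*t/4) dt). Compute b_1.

b_1 = 1/2 ∫_0^{4} (3*t**2 + t) sin(pi*t/4) dt.
Integrating by parts twice (tabular method), an antiderivative of (3*t**2 + t) sin(pi*t/4) is -12*t**2*cos(pi*t/4)/pi + 96*t*sin(pi*t/4)/pi**2 - 4*t*cos(pi*t/4)/pi + 16*sin(pi*t/4)/pi**2 + 384*cos(pi*t/4)/pi**3; evaluating from 0 to 4: ∫_{0}^{4} (3*t**2 + t) sin(pi*t/4) dt = (-384/pi**3 + 208/pi) - (384/pi**3) = -768/pi**3 + 208/pi.
Hence b_1 = (1/2)·(-768/pi**3 + 208/pi) = -384/pi**3 + 104/pi.

-384/pi**3 + 104/pi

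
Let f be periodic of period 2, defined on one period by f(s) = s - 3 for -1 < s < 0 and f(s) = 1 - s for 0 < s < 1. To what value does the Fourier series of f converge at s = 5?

s = 5 differs from s = 1 by 2 full period(s), and the series is 2-periodic.
At s = 1 the one-sided limits are f(1^-) = 0 and f(1^+) = -4.
By Dirichlet's theorem the series converges to their average, [(0) + (-4)]/2 = -2.

-2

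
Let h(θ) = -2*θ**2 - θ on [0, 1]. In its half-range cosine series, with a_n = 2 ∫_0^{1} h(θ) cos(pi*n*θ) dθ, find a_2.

-2/pi**2

a_2 = 2 ∫_0^{1} (-2*θ**2 - θ) cos(2*pi*θ) dθ.
Integrating by parts twice (tabular method), an antiderivative of (-2*θ**2 - θ) cos(2*pi*θ) is -θ**2*sin(2*pi*θ)/pi - θ*sin(2*pi*θ)/(2*pi) - θ*cos(2*pi*θ)/pi**2 + sin(2*pi*θ)/(2*pi**3) - cos(2*pi*θ)/(4*pi**2); evaluating from 0 to 1: ∫_{0}^{1} (-2*θ**2 - θ) cos(2*pi*θ) dθ = (-5/(4*pi**2)) - (-1/(4*pi**2)) = -1/pi**2.
Hence a_2 = 2·(-1/pi**2) = -2/pi**2.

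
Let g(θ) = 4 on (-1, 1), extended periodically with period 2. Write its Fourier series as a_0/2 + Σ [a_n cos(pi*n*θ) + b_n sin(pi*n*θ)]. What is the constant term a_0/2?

a_0 = ∫_{-1}^{1} g(θ) dθ = 8.
So the constant term a_0/2 = 4.

4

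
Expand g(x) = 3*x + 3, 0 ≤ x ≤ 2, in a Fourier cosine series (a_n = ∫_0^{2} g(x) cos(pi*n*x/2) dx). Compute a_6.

0

a_6 = ∫_0^{2} (3*x + 3) cos(3*pi*x) dx.
Integrating by parts (boundary term plus one more integral), an antiderivative of (3*x + 3) cos(3*pi*x) is x*sin(3*pi*x)/pi + sin(3*pi*x)/pi + cos(3*pi*x)/(3*pi**2); evaluating from 0 to 2: ∫_{0}^{2} (3*x + 3) cos(3*pi*x) dx = (1/(3*pi**2)) - (1/(3*pi**2)) = 0.
Hence a_6 = 0.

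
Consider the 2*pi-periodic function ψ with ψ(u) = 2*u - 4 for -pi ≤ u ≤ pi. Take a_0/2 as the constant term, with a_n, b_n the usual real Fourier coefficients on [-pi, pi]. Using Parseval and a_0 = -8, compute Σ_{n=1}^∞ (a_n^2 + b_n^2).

Parseval: a_0^2/2 + Σ_{n≥1} (a_n^2+b_n^2) = 1/pi ∫_{-pi}^{pi} ψ(u)^2 du = 8*pi**2/3 + 32.
Subtract a_0^2/2 = 32: Σ (a_n^2+b_n^2) = 8*pi**2/3.

8*pi**2/3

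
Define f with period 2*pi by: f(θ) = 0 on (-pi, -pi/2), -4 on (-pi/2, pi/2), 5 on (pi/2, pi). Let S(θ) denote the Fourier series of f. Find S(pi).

θ = pi differs from θ = -pi by 1 full period(s), and the series is 2*pi-periodic.
At θ = -pi the one-sided limits are f(-pi^-) = 5 and f(-pi^+) = 0.
By Dirichlet's theorem the series converges to their average, [(5) + (0)]/2 = 5/2.

5/2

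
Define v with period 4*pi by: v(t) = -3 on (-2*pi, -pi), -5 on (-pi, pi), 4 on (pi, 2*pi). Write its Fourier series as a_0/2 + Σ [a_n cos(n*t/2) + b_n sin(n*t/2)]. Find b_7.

1/pi

b_7 = (1/(2*pi)) ∫_{-2*pi}^{2*pi} v(t) sin(7*t/2) dt.
Split the integral at the breakpoints.
Directly, an antiderivative of (-3) sin(7*t/2) is 6*cos(7*t/2)/7; evaluating from -2*pi to -pi: ∫_{-2*pi}^{-pi} (-3) sin(7*t/2) dt = (0) - (-6/7) = 6/7.
Directly, an antiderivative of (-5) sin(7*t/2) is 10*cos(7*t/2)/7; evaluating from -pi to pi: ∫_{-pi}^{pi} (-5) sin(7*t/2) dt = (0) - (0) = 0.
Directly, an antiderivative of (4) sin(7*t/2) is -8*cos(7*t/2)/7; evaluating from pi to 2*pi: ∫_{pi}^{2*pi} (4) sin(7*t/2) dt = (8/7) - (0) = 8/7.
Summing the pieces and multiplying by (1/(2*pi)) gives b_7 = 1/pi.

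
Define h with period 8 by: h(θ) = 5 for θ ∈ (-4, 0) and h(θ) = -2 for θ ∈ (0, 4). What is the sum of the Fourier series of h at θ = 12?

θ = 12 differs from θ = -4 by 2 full period(s), and the series is 8-periodic.
At θ = -4 the one-sided limits are h(-4^-) = -2 and h(-4^+) = 5.
By Dirichlet's theorem the series converges to their average, [(-2) + (5)]/2 = 3/2.

3/2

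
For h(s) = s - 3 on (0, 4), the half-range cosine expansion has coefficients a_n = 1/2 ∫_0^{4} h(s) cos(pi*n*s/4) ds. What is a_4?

a_4 = 1/2 ∫_0^{4} (s - 3) cos(pi*s) ds.
Integrating by parts (boundary term plus one more integral), an antiderivative of (s - 3) cos(pi*s) is s*sin(pi*s)/pi - 3*sin(pi*s)/pi + cos(pi*s)/pi**2; evaluating from 0 to 4: ∫_{0}^{4} (s - 3) cos(pi*s) ds = (pi**(-2)) - (pi**(-2)) = 0.
Hence a_4 = (1/2)·(0) = 0.

0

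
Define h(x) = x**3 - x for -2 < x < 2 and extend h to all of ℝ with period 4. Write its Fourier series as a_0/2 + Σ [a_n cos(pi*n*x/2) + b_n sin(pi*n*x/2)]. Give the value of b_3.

-32/(9*pi**3) + 4/pi

b_3 = 1/2 ∫_{-2}^{2} h(x) sin(3*pi*x/2) dx.
h is odd and sin(3*pi*x/2) is odd, so the integrand is even and b_3 = ∫_0^{2} h(x) sin(3*pi*x/2) dx.
Integrating by parts three times (tabular method), an antiderivative of (x**3 - x) sin(3*pi*x/2) is -2*x**3*cos(3*pi*x/2)/(3*pi) + 4*x**2*sin(3*pi*x/2)/(3*pi**2) + 16*x*cos(3*pi*x/2)/(9*pi**3) + 2*x*cos(3*pi*x/2)/(3*pi) - 4*sin(3*pi*x/2)/(9*pi**2) - 32*sin(3*pi*x/2)/(27*pi**4); evaluating from 0 to 2: ∫_{0}^{2} (x**3 - x) sin(3*pi*x/2) dx = (-32/(9*pi**3) + 4/pi) - (0) = -32/(9*pi**3) + 4/pi.
Hence b_3 = -32/(9*pi**3) + 4/pi.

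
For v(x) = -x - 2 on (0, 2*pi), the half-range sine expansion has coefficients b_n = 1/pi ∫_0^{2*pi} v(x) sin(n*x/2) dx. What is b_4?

1

b_4 = 1/pi ∫_0^{2*pi} (-x - 2) sin(2*x) dx.
Integrating by parts (boundary term plus one more integral), an antiderivative of (-x - 2) sin(2*x) is x*cos(2*x)/2 - sin(2*x)/4 + cos(2*x); evaluating from 0 to 2*pi: ∫_{0}^{2*pi} (-x - 2) sin(2*x) dx = (1 + pi) - (1) = pi.
Hence b_4 = (1/pi)·(pi) = 1.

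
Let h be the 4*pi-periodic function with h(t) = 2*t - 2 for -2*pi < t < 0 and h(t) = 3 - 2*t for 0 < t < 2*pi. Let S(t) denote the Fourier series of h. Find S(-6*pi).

t = -6*pi differs from t = -2*pi by -1 full period(s), and the series is 4*pi-periodic.
At t = -2*pi the one-sided limits are h(-2*pi^-) = 3 - 4*pi and h(-2*pi^+) = -4*pi - 2.
By Dirichlet's theorem the series converges to their average, [(3 - 4*pi) + (-4*pi - 2)]/2 = 1/2 - 4*pi.

1/2 - 4*pi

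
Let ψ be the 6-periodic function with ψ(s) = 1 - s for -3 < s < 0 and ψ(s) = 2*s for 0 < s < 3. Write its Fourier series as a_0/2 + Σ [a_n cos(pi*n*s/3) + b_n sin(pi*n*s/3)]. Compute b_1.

1/pi

b_1 = 1/3 ∫_{-3}^{3} ψ(s) sin(pi*s/3) ds.
Split the integral at the breakpoints.
Integrating by parts (boundary term plus one more integral), an antiderivative of (1 - s) sin(pi*s/3) is 3*s*cos(pi*s/3)/pi - 9*sin(pi*s/3)/pi**2 - 3*cos(pi*s/3)/pi; evaluating from -3 to 0: ∫_{-3}^{0} (1 - s) sin(pi*s/3) ds = (-3/pi) - (12/pi) = -15/pi.
Integrating by parts (boundary term plus one more integral), an antiderivative of (2*s) sin(pi*s/3) is -6*s*cos(pi*s/3)/pi + 18*sin(pi*s/3)/pi**2; evaluating from 0 to 3: ∫_{0}^{3} (2*s) sin(pi*s/3) ds = (18/pi) - (0) = 18/pi.
Summing the pieces and multiplying by (1/3) gives b_1 = 1/pi.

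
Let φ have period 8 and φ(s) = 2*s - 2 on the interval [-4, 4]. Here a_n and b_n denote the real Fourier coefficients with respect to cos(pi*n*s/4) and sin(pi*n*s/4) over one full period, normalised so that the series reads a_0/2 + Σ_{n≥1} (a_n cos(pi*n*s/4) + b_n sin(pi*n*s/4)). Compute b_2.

b_2 = 1/4 ∫_{-4}^{4} φ(s) sin(pi*s/2) ds.
Integrating by parts (boundary term plus one more integral), an antiderivative of (2*s - 2) sin(pi*s/2) is -4*s*cos(pi*s/2)/pi + 8*sin(pi*s/2)/pi**2 + 4*cos(pi*s/2)/pi; evaluating from -4 to 4: ∫_{-4}^{4} (2*s - 2) sin(pi*s/2) ds = (-12/pi) - (20/pi) = -32/pi.
Hence b_2 = (1/4)·(-32/pi) = -8/pi.

-8/pi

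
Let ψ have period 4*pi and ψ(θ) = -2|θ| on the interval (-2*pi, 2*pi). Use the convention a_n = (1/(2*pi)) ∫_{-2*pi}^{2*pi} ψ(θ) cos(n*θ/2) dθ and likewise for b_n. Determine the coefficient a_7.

a_7 = (1/(2*pi)) ∫_{-2*pi}^{2*pi} ψ(θ) cos(7*θ/2) dθ.
ψ is even and cos(7*θ/2) is even, so the integrand is even and a_7 = 1/pi ∫_0^{2*pi} ψ(θ) cos(7*θ/2) dθ.
Integrating by parts (boundary term plus one more integral), an antiderivative of (-2*θ) cos(7*θ/2) is -4*θ*sin(7*θ/2)/7 - 8*cos(7*θ/2)/49; evaluating from 0 to 2*pi: ∫_{0}^{2*pi} (-2*θ) cos(7*θ/2) dθ = (8/49) - (-8/49) = 16/49.
Hence a_7 = (1/pi)·(16/49) = 16/(49*pi).

16/(49*pi)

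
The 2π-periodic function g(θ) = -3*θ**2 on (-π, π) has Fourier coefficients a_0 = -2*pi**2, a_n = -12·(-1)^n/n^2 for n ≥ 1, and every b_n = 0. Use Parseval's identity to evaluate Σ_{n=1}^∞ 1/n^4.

pi**4/90

Parseval: a_0^2/2 + Σ a_n^2 = (1/π) ∫_{-π}^{π} g(θ)^2 dθ = 18*pi**4/5.
Subtract a_0^2/2 = 2*pi**4: Σ a_n^2 = 8*pi**4/5.
Since a_n^2 = 144/n^4, Σ 1/n^4 = pi**4/90.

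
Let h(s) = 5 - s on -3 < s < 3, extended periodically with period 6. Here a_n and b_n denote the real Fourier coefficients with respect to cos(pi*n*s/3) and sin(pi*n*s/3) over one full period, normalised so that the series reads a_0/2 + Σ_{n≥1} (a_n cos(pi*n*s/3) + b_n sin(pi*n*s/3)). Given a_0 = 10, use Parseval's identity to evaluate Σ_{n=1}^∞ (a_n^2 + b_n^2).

6

Parseval: a_0^2/2 + Σ_{n≥1} (a_n^2+b_n^2) = 1/3 ∫_{-3}^{3} h(s)^2 ds = 56.
Subtract a_0^2/2 = 50: Σ (a_n^2+b_n^2) = 6.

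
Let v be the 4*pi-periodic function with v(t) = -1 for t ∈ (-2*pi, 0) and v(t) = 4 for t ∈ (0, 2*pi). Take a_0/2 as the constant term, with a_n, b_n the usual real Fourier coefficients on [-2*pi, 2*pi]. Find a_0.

a_0 = (1/(2*pi)) ∫_{-2*pi}^{2*pi} v(t) dt = (1/(2*pi)) · (6*pi) = 3.

3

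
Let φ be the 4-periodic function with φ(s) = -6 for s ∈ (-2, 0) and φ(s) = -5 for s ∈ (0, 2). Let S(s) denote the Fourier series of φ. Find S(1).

-5

φ is continuous at s = 1 with value -5, so the series converges to -5 there.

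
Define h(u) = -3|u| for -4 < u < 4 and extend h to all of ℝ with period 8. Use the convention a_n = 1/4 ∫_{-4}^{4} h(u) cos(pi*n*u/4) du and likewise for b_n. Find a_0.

a_0 = 1/4 ∫_{-4}^{4} h(u) du = 1/4 · (-48) = -12.

-12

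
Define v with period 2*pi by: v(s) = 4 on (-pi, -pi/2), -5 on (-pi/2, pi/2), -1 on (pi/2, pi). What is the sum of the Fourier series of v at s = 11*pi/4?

-1

s = 11*pi/4 differs from s = 3*pi/4 by 1 full period(s), and the series is 2*pi-periodic.
v is continuous at s = 3*pi/4 with value -1, so the series converges to -1 there.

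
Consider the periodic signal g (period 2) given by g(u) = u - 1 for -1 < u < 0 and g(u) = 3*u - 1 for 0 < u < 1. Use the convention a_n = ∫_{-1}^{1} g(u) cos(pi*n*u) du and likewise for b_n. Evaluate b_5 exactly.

4/(5*pi)

b_5 = ∫_{-1}^{1} g(u) sin(5*pi*u) du.
Split the integral at the breakpoints.
Integrating by parts (boundary term plus one more integral), an antiderivative of (u - 1) sin(5*pi*u) is -u*cos(5*pi*u)/(5*pi) + sin(5*pi*u)/(25*pi**2) + cos(5*pi*u)/(5*pi); evaluating from -1 to 0: ∫_{-1}^{0} (u - 1) sin(5*pi*u) du = (1/(5*pi)) - (-2/(5*pi)) = 3/(5*pi).
Integrating by parts (boundary term plus one more integral), an antiderivative of (3*u - 1) sin(5*pi*u) is -3*u*cos(5*pi*u)/(5*pi) + 3*sin(5*pi*u)/(25*pi**2) + cos(5*pi*u)/(5*pi); evaluating from 0 to 1: ∫_{0}^{1} (3*u - 1) sin(5*pi*u) du = (2/(5*pi)) - (1/(5*pi)) = 1/(5*pi).
Summing the pieces gives b_5 = 4/(5*pi).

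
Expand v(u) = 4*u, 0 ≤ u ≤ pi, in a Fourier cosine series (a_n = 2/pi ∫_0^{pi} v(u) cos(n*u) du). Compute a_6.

a_6 = 2/pi ∫_0^{pi} (4*u) cos(6*u) du.
Integrating by parts (boundary term plus one more integral), an antiderivative of (4*u) cos(6*u) is 2*u*sin(6*u)/3 + cos(6*u)/9; evaluating from 0 to pi: ∫_{0}^{pi} (4*u) cos(6*u) du = (1/9) - (1/9) = 0.
Hence a_6 = (2/pi)·(0) = 0.

0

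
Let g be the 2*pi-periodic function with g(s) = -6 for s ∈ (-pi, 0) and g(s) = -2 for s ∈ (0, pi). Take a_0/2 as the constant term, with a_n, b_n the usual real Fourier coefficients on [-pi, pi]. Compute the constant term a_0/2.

a_0 = 1/pi ∫_{-pi}^{pi} g(s) ds = 1/pi · (-8*pi) = -8.
So the constant term a_0/2 = -4.

-4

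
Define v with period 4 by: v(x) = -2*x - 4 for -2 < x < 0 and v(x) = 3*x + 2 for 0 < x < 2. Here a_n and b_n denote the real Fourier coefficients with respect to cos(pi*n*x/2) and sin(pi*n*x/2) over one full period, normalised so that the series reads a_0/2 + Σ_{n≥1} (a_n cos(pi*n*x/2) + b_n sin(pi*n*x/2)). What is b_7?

b_7 = 1/2 ∫_{-2}^{2} v(x) sin(7*pi*x/2) dx.
Split the integral at the breakpoints.
Integrating by parts (boundary term plus one more integral), an antiderivative of (-2*x - 4) sin(7*pi*x/2) is 4*x*cos(7*pi*x/2)/(7*pi) - 8*sin(7*pi*x/2)/(49*pi**2) + 8*cos(7*pi*x/2)/(7*pi); evaluating from -2 to 0: ∫_{-2}^{0} (-2*x - 4) sin(7*pi*x/2) dx = (8/(7*pi)) - (0) = 8/(7*pi).
Integrating by parts (boundary term plus one more integral), an antiderivative of (3*x + 2) sin(7*pi*x/2) is -6*x*cos(7*pi*x/2)/(7*pi) + 12*sin(7*pi*x/2)/(49*pi**2) - 4*cos(7*pi*x/2)/(7*pi); evaluating from 0 to 2: ∫_{0}^{2} (3*x + 2) sin(7*pi*x/2) dx = (16/(7*pi)) - (-4/(7*pi)) = 20/(7*pi).
Summing the pieces and multiplying by (1/2) gives b_7 = 2/pi.

2/pi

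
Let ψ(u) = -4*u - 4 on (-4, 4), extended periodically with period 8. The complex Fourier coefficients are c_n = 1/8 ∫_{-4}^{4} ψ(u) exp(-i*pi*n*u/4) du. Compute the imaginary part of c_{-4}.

4/pi

Since ψ is real-valued, Im(c_{-4}) = -1/8 ∫_{-4}^{4} ψ(u) sin(-pi*u) du = b_{4}/2.
Integrating by parts (boundary term plus one more integral), an antiderivative of (-4*u - 4) sin(-pi*u) is -4*u*cos(pi*u)/pi + 4*sin(pi*u)/pi**2 - 4*cos(pi*u)/pi; evaluating from -4 to 4: ∫_{-4}^{4} (-4*u - 4) sin(-pi*u) du = (-20/pi) - (12/pi) = -32/pi.
Hence Im(c_{-4}) = (-1/8)·(-32/pi) = 4/pi.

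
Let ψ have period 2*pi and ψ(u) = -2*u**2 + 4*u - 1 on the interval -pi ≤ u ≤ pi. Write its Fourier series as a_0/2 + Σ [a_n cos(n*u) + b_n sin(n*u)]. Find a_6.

a_6 = 1/pi ∫_{-pi}^{pi} ψ(u) cos(6*u) du.
Integrating by parts twice (tabular method), an antiderivative of (-2*u**2 + 4*u - 1) cos(6*u) is -u**2*sin(6*u)/3 + 2*u*sin(6*u)/3 - u*cos(6*u)/9 - 4*sin(6*u)/27 + cos(6*u)/9; evaluating from -pi to pi: ∫_{-pi}^{pi} (-2*u**2 + 4*u - 1) cos(6*u) du = (1/9 - pi/9) - (1/9 + pi/9) = -2*pi/9.
Hence a_6 = (1/pi)·(-2*pi/9) = -2/9.

-2/9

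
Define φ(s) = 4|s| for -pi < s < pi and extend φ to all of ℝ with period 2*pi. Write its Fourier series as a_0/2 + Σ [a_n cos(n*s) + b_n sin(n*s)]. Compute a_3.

a_3 = 1/pi ∫_{-pi}^{pi} φ(s) cos(3*s) ds.
φ is even and cos(3*s) is even, so the integrand is even and a_3 = 2/pi ∫_0^{pi} φ(s) cos(3*s) ds.
Integrating by parts (boundary term plus one more integral), an antiderivative of (4*s) cos(3*s) is 4*s*sin(3*s)/3 + 4*cos(3*s)/9; evaluating from 0 to pi: ∫_{0}^{pi} (4*s) cos(3*s) ds = (-4/9) - (4/9) = -8/9.
Hence a_3 = (2/pi)·(-8/9) = -16/(9*pi).

-16/(9*pi)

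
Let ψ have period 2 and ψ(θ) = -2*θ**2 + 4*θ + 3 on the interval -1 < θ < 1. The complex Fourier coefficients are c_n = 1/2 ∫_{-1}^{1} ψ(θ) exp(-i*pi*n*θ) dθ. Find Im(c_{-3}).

4/(3*pi)

Since ψ is real-valued, Im(c_{-3}) = -1/2 ∫_{-1}^{1} ψ(θ) sin(-3*pi*θ) dθ = b_{3}/2.
Integrating by parts twice (tabular method), an antiderivative of (-2*θ**2 + 4*θ + 3) sin(-3*pi*θ) is -2*θ**2*cos(3*pi*θ)/(3*pi) + 4*θ*sin(3*pi*θ)/(9*pi**2) + 4*θ*cos(3*pi*θ)/(3*pi) - 4*sin(3*pi*θ)/(9*pi**2) + 4*cos(3*pi*θ)/(27*pi**3) + cos(3*pi*θ)/pi; evaluating from -1 to 1: ∫_{-1}^{1} (-2*θ**2 + 4*θ + 3) sin(-3*pi*θ) dθ = ((-45*pi**2 - 4)/(27*pi**3)) - ((-4/27 + pi**2)/pi**3) = -8/(3*pi).
Hence Im(c_{-3}) = (-1/2)·(-8/(3*pi)) = 4/(3*pi).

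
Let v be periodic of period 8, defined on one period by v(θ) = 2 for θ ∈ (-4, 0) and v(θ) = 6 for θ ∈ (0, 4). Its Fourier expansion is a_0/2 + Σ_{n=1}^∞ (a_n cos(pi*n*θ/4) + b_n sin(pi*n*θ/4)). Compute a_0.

8

a_0 = 1/4 ∫_{-4}^{4} v(θ) dθ = 1/4 · (32) = 8.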